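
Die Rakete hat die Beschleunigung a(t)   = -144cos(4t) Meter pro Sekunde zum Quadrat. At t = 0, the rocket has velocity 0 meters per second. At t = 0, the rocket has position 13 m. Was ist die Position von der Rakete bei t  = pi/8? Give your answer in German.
Wir müssen die Stammfunktion unserer Gleichung für die Beschleunigung a(t) = -144·cos(4·t) 2-mal finden. Das Integral von der Beschleunigung, mit v(0) = 0, ergibt die Geschwindigkeit: v(t) = -36·sin(4·t). Die Stammfunktion von der Geschwindigkeit ist die Position. Mit x(0) = 13 erhalten wir x(t) = 9·cos(4·t) + 4. Wir haben die Position x(t) = 9·cos(4·t) + 4. Durch Einsetzen von t = pi/8: x(pi/8) = 4.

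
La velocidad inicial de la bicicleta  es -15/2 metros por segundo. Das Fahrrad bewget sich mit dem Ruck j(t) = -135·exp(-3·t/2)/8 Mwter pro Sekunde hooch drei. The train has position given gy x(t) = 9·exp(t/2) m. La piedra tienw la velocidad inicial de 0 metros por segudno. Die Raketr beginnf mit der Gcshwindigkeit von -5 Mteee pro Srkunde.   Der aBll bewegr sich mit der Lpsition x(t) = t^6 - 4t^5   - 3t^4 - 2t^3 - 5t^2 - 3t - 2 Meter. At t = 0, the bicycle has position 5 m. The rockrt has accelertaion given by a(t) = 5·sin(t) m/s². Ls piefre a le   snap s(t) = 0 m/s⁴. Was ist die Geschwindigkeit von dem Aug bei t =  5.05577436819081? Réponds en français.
Pour résoudre ceci, nous devons prendre 1 dérivée de notre équation de la position x(t) = 9·exp(t/2). En prenant d/dt de x(t), nous trouvons v(t) = 9·exp(t/2)/2. De l'équation de la vitesse v(t) = 9·exp(t/2)/2, nous substituons t = 5.05577436819081 pour obtenir v = 56.3715490000091.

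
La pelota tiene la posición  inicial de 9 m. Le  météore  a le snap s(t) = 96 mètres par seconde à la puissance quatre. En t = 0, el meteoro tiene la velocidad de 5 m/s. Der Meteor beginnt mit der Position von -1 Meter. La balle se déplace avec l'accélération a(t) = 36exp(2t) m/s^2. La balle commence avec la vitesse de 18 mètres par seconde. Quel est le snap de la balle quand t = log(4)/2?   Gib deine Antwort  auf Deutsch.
Um dies zu lösen, müssen wir 2 Ableitungen unserer Gleichung für die Beschleunigung a(t) = 36·exp(2·t) nehmen. Die Ableitung von der Beschleunigung ergibt den Ruck: j(t) = 72·exp(2·t). Durch Ableiten von dem Ruck erhalten wir den Snap: s(t) = 144·exp(2·t). Wir haben den Snap s(t) = 144·exp(2·t). Durch Einsetzen von t = log(4)/2: s(log(4)/2) = 576.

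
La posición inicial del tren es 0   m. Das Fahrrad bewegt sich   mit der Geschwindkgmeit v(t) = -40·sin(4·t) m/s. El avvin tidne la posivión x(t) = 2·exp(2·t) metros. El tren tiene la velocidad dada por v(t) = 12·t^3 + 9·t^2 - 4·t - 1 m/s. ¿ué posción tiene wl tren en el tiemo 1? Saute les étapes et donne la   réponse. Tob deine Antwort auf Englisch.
At t = 1, x = 3.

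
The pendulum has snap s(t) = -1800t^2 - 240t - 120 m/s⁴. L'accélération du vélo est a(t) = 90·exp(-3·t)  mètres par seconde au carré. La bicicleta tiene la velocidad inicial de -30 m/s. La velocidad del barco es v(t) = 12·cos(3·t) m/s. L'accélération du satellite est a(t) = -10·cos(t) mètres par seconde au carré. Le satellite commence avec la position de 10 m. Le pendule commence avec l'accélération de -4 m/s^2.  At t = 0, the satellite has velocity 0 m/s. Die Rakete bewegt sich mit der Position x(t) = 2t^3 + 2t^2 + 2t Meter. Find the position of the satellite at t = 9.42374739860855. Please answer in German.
Um dies zu lösen, müssen wir 2 Stammfunktionen unserer Gleichung für die Beschleunigung a(t) = -10·cos(t) finden. Das Integral von der Beschleunigung ist die Geschwindigkeit. Mit v(0) = 0 erhalten wir v(t) = -10·sin(t). Durch Integration von der Geschwindigkeit und Verwendung der Anfangsbedingung x(0) = 10, erhalten wir x(t) = 10·cos(t). Aus der Gleichung für die Position x(t) = 10·cos(t), setzen wir t = 9.42374739860855 ein und erhalten x = -9.99999468970863.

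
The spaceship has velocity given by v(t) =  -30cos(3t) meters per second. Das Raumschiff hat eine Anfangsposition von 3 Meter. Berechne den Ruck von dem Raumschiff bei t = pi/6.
Ausgehend von der Geschwindigkeit v(t) = -30·cos(3·t), nehmen wir 2 Ableitungen. Durch Ableiten von der Geschwindigkeit erhalten wir die Beschleunigung: a(t) = 90·sin(3·t). Mit d/dt von a(t) finden wir j(t) = 270·cos(3·t). Mit j(t) = 270·cos(3·t) und Einsetzen von t = pi/6, finden wir j = 0.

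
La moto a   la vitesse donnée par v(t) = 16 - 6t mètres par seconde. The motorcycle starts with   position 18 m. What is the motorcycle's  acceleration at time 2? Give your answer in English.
To solve this, we need to take 1 derivative of our velocity equation v(t) = 16 - 6·t. Differentiating velocity, we get acceleration: a(t) = -6. From the given acceleration equation a(t) = -6, we substitute t = 2 to get a = -6.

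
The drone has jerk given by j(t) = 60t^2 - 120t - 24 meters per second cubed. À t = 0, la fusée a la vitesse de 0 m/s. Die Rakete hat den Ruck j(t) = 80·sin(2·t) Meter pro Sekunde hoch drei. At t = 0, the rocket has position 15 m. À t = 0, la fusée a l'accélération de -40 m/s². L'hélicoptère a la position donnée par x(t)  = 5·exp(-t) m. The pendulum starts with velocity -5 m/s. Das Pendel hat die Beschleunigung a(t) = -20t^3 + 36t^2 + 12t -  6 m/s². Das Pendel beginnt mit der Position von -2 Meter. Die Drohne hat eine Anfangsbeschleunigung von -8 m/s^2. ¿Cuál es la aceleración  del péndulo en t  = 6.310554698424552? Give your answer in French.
Nous avons l'accélération a(t) = -20·t^3 + 36·t^2 + 12·t - 6. En substituant t = 6.310554698424552: a(6.310554698424552) = -3522.75881412530.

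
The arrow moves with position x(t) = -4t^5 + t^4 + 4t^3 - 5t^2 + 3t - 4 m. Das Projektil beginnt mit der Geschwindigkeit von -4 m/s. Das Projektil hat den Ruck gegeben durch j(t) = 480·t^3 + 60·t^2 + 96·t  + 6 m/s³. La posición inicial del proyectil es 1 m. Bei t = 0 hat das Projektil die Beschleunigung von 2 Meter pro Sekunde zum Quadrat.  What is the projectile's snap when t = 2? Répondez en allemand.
Wir müssen unsere Gleichung für den Ruck j(t) = 480·t^3 + 60·t^2 + 96·t + 6 1-mal ableiten. Mit d/dt von j(t) finden wir s(t) = 1440·t^2 + 120·t + 96. Mit s(t) = 1440·t^2 + 120·t + 96 und Einsetzen von t = 2, finden wir s = 6096.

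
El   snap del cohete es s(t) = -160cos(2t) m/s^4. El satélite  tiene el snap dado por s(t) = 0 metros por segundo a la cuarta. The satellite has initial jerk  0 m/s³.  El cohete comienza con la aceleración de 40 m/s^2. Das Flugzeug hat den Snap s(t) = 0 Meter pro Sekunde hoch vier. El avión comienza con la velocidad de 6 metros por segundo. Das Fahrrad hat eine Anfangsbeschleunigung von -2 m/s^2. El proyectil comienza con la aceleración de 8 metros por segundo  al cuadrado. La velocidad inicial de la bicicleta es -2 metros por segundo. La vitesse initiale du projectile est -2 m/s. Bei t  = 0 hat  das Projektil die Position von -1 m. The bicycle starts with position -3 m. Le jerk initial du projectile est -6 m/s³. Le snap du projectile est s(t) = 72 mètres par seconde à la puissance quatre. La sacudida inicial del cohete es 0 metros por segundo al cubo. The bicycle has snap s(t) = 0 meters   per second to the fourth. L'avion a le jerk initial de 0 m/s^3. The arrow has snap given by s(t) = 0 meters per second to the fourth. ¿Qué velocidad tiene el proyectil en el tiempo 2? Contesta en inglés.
To solve this, we need to take 3 integrals of our snap equation s(t) = 72. Finding the integral of s(t) and using j(0) = -6: j(t) = 72·t - 6. Integrating jerk and using the initial condition a(0) = 8, we get a(t) = 36·t^2 - 6·t + 8. The integral of acceleration is velocity. Using v(0) = -2, we get v(t) = 12·t^3 - 3·t^2 + 8·t - 2. We have velocity v(t) = 12·t^3 - 3·t^2 + 8·t - 2. Substituting t = 2: v(2) = 98.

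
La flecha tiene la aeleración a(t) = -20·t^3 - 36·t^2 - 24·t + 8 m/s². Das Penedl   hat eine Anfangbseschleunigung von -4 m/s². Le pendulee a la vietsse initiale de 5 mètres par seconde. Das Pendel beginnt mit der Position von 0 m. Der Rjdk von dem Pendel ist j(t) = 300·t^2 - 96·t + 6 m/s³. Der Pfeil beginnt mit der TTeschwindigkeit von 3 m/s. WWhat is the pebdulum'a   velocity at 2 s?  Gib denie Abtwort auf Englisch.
We need to integrate our jerk equation j(t) = 300·t^2 - 96·t + 6 2 times. The integral of jerk, with a(0) = -4, gives acceleration: a(t) = 100·t^3 - 48·t^2 + 6·t - 4. Integrating acceleration and using the initial condition v(0) = 5, we get v(t) = 25·t^4 - 16·t^3 + 3·t^2 - 4·t + 5. We have velocity v(t) = 25·t^4 - 16·t^3 + 3·t^2 - 4·t + 5. Substituting t = 2: v(2) = 281.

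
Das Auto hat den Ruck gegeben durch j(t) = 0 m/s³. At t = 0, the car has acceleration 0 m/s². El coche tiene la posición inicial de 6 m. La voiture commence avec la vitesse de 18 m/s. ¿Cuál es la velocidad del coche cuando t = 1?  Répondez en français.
Pour résoudre ceci, nous devons prendre 2 primitives de notre équation du jerk j(t) = 0. En intégrant le jerk et en utilisant la condition initiale a(0) = 0, nous obtenons a(t) = 0. En intégrant l'accélération et en utilisant la condition initiale v(0) = 18, nous obtenons v(t) = 18. De l'équation de la vitesse v(t) = 18, nous substituons t = 1 pour obtenir v = 18.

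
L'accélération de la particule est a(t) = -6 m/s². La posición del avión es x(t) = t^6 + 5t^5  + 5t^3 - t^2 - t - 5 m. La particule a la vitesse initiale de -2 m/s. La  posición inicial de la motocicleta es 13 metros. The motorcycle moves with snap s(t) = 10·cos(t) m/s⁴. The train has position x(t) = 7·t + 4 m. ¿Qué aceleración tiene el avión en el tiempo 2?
Para resolver esto, necesitamos tomar 2 derivadas de nuestra ecuación de la posición x(t) = t^6 + 5·t^5 + 5·t^3 - t^2 - t - 5. Tomando d/dt de x(t), encontramos v(t) = 6·t^5 + 25·t^4 + 15·t^2 - 2·t - 1. Tomando d/dt de v(t), encontramos a(t) = 30·t^4 + 100·t^3 + 30·t - 2. Usando a(t) = 30·t^4 + 100·t^3 + 30·t - 2 y sustituyendo t = 2, encontramos a = 1338.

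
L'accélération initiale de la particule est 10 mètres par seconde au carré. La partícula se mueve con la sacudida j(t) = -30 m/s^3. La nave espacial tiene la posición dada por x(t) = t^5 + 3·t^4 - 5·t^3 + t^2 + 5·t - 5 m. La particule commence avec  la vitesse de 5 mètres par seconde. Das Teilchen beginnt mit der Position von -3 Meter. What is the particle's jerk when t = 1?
From the given jerk equation j(t) = -30, we substitute t = 1 to get j = -30.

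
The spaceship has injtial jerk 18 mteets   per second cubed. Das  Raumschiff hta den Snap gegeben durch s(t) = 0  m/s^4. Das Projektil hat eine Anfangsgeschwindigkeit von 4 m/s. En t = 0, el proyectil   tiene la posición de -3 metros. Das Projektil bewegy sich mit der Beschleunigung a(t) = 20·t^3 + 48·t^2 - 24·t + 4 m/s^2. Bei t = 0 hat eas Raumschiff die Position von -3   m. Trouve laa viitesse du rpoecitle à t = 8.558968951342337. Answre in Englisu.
We must find the integral of our acceleration equation a(t) = 20·t^3 + 48·t^2 - 24·t + 4 1 time. The integral of acceleration is velocity. Using v(0) = 4, we get v(t) = 5·t^4 + 16·t^3 - 12·t^2 + 4·t + 4. Using v(t) = 5·t^4 + 16·t^3 - 12·t^2 + 4·t + 4 and substituting t = 8.558968951342337, we find v = 36023.2615324949.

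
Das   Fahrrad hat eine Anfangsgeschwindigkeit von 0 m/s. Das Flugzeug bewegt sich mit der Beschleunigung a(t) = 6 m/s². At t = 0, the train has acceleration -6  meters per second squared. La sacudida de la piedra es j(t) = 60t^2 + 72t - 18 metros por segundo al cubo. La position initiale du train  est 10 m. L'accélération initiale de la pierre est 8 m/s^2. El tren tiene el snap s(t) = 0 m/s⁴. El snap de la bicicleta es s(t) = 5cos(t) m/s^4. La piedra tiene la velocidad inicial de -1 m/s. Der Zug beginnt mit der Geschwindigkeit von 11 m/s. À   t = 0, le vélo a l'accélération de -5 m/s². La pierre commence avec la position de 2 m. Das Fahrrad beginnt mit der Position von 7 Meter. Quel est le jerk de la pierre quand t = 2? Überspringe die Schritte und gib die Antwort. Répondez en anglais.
At t = 2, j = 366.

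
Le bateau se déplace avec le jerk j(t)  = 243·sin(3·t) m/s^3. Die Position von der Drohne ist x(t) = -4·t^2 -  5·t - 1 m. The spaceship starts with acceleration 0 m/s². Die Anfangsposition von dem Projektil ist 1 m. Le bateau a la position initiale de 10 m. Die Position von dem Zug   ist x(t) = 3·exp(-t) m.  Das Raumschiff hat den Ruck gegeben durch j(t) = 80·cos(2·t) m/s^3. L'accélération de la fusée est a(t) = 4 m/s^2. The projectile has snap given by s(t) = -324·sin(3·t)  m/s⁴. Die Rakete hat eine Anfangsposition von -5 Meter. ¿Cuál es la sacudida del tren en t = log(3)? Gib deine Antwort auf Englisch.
To solve this, we need to take 3 derivatives of our position equation x(t) = 3·exp(-t). Differentiating position, we get velocity: v(t) = -3·exp(-t). Taking d/dt of v(t), we find a(t) = 3·exp(-t). The derivative of acceleration gives jerk: j(t) = -3·exp(-t). From the given jerk equation j(t) = -3·exp(-t), we substitute t = log(3) to get j = -1.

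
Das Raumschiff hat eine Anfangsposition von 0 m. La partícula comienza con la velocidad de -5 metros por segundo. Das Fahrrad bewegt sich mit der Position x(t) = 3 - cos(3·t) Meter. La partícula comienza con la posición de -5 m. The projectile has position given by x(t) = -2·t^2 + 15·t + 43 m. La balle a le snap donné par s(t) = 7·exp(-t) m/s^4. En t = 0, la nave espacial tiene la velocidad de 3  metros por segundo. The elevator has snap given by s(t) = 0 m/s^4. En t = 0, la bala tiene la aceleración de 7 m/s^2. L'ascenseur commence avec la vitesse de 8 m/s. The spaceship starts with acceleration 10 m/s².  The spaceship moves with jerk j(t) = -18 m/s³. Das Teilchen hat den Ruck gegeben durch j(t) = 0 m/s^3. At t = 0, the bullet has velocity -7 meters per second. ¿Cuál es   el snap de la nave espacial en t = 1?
Debemos derivar nuestra ecuación de la sacudida j(t) = -18 1 vez. Derivando la sacudida, obtenemos el snap: s(t) = 0. De la ecuación del snap s(t) = 0, sustituimos t = 1 para obtener s = 0.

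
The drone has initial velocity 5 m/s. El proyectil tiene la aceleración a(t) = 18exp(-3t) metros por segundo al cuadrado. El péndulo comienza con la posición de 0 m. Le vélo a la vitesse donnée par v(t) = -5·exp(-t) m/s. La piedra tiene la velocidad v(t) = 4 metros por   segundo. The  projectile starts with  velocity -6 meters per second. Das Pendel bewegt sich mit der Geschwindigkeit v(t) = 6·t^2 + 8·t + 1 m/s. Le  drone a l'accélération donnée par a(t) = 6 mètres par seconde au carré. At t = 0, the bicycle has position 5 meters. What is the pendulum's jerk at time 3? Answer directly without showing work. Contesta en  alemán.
j(3) = 12.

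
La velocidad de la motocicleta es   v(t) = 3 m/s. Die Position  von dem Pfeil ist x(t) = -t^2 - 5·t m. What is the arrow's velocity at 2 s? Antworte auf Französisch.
Nous devons dériver notre équation de la position x(t) = -t^2 - 5·t 1 fois. En dérivant la position, nous obtenons la vitesse: v(t) = -2·t - 5. Nous avons la vitesse v(t) = -2·t - 5. En substituant t = 2: v(2) = -9.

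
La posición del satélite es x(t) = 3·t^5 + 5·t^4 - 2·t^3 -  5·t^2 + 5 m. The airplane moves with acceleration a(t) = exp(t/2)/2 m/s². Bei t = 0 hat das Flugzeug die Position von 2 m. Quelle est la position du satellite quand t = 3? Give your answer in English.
We have position x(t) = 3·t^5 + 5·t^4 - 2·t^3 - 5·t^2 + 5. Substituting t = 3: x(3) = 1040.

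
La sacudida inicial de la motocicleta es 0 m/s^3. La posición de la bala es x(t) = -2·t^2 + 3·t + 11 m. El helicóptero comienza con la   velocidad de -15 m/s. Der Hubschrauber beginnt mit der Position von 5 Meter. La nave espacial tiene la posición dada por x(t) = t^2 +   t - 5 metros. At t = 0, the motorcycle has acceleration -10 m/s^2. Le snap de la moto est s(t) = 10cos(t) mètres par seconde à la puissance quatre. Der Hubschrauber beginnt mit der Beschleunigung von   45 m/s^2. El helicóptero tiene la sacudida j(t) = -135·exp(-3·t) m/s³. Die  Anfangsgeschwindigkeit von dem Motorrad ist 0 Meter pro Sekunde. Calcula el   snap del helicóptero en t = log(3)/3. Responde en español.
Para resolver esto, necesitamos tomar 1 derivada de nuestra ecuación de la sacudida j(t) = -135·exp(-3·t). La derivada de la sacudida da el snap: s(t) = 405·exp(-3·t). Tenemos el snap s(t) = 405·exp(-3·t). Sustituyendo t = log(3)/3: s(log(3)/3) = 135.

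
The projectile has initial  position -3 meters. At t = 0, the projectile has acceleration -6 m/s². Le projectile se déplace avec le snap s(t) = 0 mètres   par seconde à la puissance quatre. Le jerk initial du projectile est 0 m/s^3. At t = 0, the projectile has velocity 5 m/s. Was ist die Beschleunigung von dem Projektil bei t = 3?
Um dies zu lösen, müssen wir 2 Stammfunktionen unserer Gleichung für den Snap s(t) = 0 finden. Die Stammfunktion von dem Snap, mit j(0) = 0, ergibt den Ruck: j(t) = 0. Durch Integration von dem Ruck und Verwendung der Anfangsbedingung a(0) = -6, erhalten wir a(t) = -6. Wir haben die Beschleunigung a(t) = -6. Durch Einsetzen von t = 3: a(3) = -6.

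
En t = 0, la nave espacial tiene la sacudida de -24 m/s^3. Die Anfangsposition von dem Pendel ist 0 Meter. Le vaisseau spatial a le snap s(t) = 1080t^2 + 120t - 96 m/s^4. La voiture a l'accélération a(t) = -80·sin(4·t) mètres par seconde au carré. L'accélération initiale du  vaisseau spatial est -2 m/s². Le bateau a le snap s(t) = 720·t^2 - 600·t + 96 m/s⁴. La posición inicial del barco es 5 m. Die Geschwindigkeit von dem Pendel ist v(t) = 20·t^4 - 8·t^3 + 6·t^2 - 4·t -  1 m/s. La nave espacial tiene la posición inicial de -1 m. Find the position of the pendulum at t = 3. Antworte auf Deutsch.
Wir müssen das Integral unserer Gleichung für die Geschwindigkeit v(t) = 20·t^4 - 8·t^3 + 6·t^2 - 4·t - 1 1-mal finden. Mit ∫v(t)dt und Anwendung von x(0) = 0, finden wir x(t) = 4·t^5 - 2·t^4 + 2·t^3 - 2·t^2 - t. Wir haben die Position x(t) = 4·t^5 - 2·t^4 + 2·t^3 - 2·t^2 - t. Durch Einsetzen von t = 3: x(3) = 843.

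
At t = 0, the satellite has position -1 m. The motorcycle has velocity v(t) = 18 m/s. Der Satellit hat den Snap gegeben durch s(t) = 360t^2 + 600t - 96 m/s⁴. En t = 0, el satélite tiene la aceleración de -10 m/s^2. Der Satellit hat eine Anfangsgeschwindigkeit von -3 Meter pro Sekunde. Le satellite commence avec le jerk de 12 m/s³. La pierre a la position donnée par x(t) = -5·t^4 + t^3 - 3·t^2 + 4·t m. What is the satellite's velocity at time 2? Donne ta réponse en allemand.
Ausgehend von dem Snap s(t) = 360·t^2 + 600·t - 96, nehmen wir 3 Stammfunktionen. Mit ∫s(t)dt und Anwendung von j(0) = 12, finden wir j(t) = 120·t^3 + 300·t^2 - 96·t + 12. Mit ∫j(t)dt und Anwendung von a(0) = -10, finden wir a(t) = 30·t^4 + 100·t^3 - 48·t^2 + 12·t - 10. Das Integral von der Beschleunigung, mit v(0) = -3, ergibt die Geschwindigkeit: v(t) = 6·t^5 + 25·t^4 - 16·t^3 + 6·t^2 - 10·t - 3. Wir haben die Geschwindigkeit v(t) = 6·t^5 + 25·t^4 - 16·t^3 + 6·t^2 - 10·t - 3. Durch Einsetzen von t = 2: v(2) = 465.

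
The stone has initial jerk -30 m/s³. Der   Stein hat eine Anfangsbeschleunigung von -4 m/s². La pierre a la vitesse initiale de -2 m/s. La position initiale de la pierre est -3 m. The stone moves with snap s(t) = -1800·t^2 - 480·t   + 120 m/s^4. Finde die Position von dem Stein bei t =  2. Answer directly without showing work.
x(2) = -423.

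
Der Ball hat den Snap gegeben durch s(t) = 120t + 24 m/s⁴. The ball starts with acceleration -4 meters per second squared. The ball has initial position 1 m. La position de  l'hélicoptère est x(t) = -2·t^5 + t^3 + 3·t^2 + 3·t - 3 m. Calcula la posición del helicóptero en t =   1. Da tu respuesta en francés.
De l'équation de la position x(t) = -2·t^5 + t^3 + 3·t^2 + 3·t - 3, nous substituons t = 1 pour obtenir x = 2.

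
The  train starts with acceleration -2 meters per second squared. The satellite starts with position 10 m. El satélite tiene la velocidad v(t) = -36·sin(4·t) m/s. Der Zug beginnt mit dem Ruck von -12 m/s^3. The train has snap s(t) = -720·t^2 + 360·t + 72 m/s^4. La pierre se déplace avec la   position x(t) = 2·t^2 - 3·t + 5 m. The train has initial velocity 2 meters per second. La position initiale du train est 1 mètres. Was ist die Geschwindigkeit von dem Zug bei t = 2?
Um dies zu lösen, müssen wir 3 Integrale unserer Gleichung für den Snap s(t) = -720·t^2 + 360·t + 72 finden. Die Stammfunktion von dem Snap, mit j(0) = -12, ergibt den Ruck: j(t) = -240·t^3 + 180·t^2 + 72·t - 12. Das Integral von dem Ruck ist die Beschleunigung. Mit a(0) = -2 erhalten wir a(t) = -60·t^4 + 60·t^3 + 36·t^2 - 12·t - 2. Mit ∫a(t)dt und Anwendung von v(0) = 2, finden wir v(t) = -12·t^5 + 15·t^4 + 12·t^3 - 6·t^2 - 2·t + 2. Wir haben die Geschwindigkeit v(t) = -12·t^5 + 15·t^4 + 12·t^3 - 6·t^2 - 2·t + 2. Durch Einsetzen von t = 2: v(2) = -74.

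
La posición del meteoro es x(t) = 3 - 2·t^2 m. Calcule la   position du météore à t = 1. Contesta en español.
Usando x(t) = 3 - 2·t^2 y sustituyendo t = 1, encontramos x = 1.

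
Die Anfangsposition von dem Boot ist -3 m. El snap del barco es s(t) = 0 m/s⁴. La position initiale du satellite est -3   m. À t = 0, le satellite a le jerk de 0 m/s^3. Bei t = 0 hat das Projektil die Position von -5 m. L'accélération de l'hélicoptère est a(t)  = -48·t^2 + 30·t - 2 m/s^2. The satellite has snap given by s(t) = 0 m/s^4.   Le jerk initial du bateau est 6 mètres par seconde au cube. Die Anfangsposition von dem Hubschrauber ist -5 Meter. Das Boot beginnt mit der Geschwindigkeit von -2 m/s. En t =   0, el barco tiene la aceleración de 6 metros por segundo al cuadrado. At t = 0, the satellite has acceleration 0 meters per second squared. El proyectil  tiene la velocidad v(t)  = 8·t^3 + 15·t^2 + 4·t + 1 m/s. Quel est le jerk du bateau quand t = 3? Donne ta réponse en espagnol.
Para resolver esto, necesitamos tomar 1 integral de nuestra ecuación del snap s(t) = 0. Tomando ∫s(t)dt y aplicando j(0) = 6, encontramos j(t) = 6. De la ecuación de la sacudida j(t) = 6, sustituimos t = 3 para obtener j = 6.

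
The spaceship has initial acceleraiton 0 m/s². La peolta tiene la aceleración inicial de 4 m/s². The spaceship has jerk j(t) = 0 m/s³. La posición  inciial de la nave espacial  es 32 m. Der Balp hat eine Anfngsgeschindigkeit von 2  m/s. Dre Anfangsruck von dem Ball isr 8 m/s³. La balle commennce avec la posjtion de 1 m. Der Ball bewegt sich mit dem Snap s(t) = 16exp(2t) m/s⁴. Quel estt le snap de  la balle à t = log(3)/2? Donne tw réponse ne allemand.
Aus der Gleichung für den Snap s(t) = 16·exp(2·t), setzen wir t = log(3)/2 ein und erhalten s = 48.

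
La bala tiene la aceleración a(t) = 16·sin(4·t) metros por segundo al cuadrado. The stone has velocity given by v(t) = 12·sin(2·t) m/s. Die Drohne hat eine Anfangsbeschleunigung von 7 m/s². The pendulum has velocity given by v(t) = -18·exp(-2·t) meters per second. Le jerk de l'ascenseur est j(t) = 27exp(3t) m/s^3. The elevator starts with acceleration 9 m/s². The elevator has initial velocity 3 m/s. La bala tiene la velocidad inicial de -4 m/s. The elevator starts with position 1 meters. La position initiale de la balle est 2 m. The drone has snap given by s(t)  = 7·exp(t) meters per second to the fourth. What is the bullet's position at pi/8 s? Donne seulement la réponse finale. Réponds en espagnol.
La posición en t = pi/8 es x = 1.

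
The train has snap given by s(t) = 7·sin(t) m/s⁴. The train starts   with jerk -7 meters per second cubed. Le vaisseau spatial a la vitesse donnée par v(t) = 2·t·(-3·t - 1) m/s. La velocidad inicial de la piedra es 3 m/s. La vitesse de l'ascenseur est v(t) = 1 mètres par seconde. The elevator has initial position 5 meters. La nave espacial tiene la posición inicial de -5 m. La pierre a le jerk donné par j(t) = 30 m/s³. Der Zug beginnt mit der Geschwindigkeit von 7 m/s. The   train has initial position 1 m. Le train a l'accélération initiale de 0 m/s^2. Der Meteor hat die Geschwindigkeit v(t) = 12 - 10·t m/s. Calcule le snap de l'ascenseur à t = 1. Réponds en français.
Pour résoudre ceci, nous devons prendre 3 dérivées de notre équation de la vitesse v(t) = 1. En dérivant la vitesse, nous obtenons l'accélération: a(t) = 0. La dérivée de l'accélération donne le jerk: j(t) = 0. En dérivant le jerk, nous obtenons le snap: s(t) = 0. Nous avons le snap s(t) = 0. En substituant t = 1: s(1) = 0.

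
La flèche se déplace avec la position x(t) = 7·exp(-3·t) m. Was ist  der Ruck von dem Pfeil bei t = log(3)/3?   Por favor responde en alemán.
Ausgehend von der Position x(t) = 7·exp(-3·t), nehmen wir 3 Ableitungen. Die Ableitung von der Position ergibt die Geschwindigkeit: v(t) = -21·exp(-3·t). Die Ableitung von der Geschwindigkeit ergibt die Beschleunigung: a(t) = 63·exp(-3·t). Die Ableitung von der Beschleunigung ergibt den Ruck: j(t) = -189·exp(-3·t). Aus der Gleichung für den Ruck j(t) = -189·exp(-3·t), setzen wir t = log(3)/3 ein und erhalten j = -63.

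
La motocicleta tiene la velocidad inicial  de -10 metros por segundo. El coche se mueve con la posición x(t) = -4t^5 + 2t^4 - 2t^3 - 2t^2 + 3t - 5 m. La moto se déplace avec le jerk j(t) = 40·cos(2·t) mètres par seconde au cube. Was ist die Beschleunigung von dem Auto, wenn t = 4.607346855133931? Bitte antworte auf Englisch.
Starting from position x(t) = -4·t^5 + 2·t^4 - 2·t^3 - 2·t^2 + 3·t - 5, we take 2 derivatives. Taking d/dt of x(t), we find v(t) = -20·t^4 + 8·t^3 - 6·t^2 - 4·t + 3. Differentiating velocity, we get acceleration: a(t) = -80·t^3 + 24·t^2 - 12·t - 4. Using a(t) = -80·t^3 + 24·t^2 - 12·t - 4 and substituting t = 4.607346855133931, we find a = -7374.07457186745.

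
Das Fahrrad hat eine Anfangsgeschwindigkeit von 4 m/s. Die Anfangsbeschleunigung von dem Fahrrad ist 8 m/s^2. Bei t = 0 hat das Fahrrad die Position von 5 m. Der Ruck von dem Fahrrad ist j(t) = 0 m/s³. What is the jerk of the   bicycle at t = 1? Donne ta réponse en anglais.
We have jerk j(t) = 0. Substituting t = 1: j(1) = 0.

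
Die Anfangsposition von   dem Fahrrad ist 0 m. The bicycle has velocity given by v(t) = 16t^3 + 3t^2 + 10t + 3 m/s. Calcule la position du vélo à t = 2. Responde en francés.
Nous devons intégrer notre équation de la vitesse v(t) = 16·t^3 + 3·t^2 + 10·t + 3 1 fois. La primitive de la vitesse, avec x(0) = 0, donne la position: x(t) = 4·t^4 + t^3 + 5·t^2 + 3·t. En utilisant x(t) = 4·t^4 + t^3 + 5·t^2 + 3·t et en substituant t = 2, nous trouvons x = 98.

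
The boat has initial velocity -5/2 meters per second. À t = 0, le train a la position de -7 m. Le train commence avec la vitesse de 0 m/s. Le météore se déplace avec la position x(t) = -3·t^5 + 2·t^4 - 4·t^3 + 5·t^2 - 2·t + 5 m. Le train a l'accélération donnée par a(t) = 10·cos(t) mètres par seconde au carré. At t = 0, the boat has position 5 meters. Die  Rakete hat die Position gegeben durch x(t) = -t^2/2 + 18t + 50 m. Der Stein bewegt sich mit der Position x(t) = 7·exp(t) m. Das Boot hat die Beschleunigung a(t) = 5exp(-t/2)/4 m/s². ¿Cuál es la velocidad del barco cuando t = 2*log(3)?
Partiendo de la aceleración a(t) = 5·exp(-t/2)/4, tomamos 1 antiderivada. La antiderivada de la aceleración es la velocidad. Usando v(0) = -5/2, obtenemos v(t) = -5·exp(-t/2)/2. Tenemos la velocidad v(t) = -5·exp(-t/2)/2. Sustituyendo t = 2*log(3): v(2*log(3)) = -5/6.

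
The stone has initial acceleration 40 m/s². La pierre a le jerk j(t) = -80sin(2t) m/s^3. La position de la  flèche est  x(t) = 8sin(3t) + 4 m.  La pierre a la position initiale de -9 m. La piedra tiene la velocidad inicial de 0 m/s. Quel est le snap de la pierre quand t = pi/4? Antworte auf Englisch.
To solve this, we need to take 1 derivative of our jerk equation j(t) = -80·sin(2·t). Taking d/dt of j(t), we find s(t) = -160·cos(2·t). We have snap s(t) = -160·cos(2·t). Substituting t = pi/4: s(pi/4) = 0.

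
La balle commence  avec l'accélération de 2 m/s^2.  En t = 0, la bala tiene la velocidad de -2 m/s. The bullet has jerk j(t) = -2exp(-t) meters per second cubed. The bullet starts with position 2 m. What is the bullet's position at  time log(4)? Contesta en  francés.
En partant du jerk j(t) = -2·exp(-t), nous prenons 3 primitives. En prenant ∫j(t)dt et en appliquant a(0) = 2, nous trouvons a(t) = 2·exp(-t). En intégrant l'accélération et en utilisant la condition initiale v(0) = -2, nous obtenons v(t) = -2·exp(-t). En intégrant la vitesse et en utilisant la condition initiale x(0) = 2, nous obtenons x(t) = 2·exp(-t). Nous avons la position x(t) = 2·exp(-t). En substituant t = log(4): x(log(4)) = 1/2.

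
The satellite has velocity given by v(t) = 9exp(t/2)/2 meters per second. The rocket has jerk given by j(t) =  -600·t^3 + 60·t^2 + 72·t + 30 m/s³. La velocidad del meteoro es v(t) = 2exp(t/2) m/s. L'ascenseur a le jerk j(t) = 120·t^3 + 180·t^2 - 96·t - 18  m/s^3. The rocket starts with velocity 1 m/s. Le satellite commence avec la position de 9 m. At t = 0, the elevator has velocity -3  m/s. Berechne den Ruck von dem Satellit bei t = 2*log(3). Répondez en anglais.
Starting from velocity v(t) = 9·exp(t/2)/2, we take 2 derivatives. The derivative of velocity gives acceleration: a(t) = 9·exp(t/2)/4. Differentiating acceleration, we get jerk: j(t) = 9·exp(t/2)/8. We have jerk j(t) = 9·exp(t/2)/8. Substituting t = 2*log(3): j(2*log(3)) = 27/8.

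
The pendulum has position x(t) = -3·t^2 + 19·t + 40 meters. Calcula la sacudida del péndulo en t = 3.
Para resolver esto, necesitamos tomar 3 derivadas de nuestra ecuación de la posición x(t) = -3·t^2 + 19·t + 40. La derivada de la posición da la velocidad: v(t) = 19 - 6·t. La derivada de la velocidad da la aceleración: a(t) = -6. Derivando la aceleración, obtenemos la sacudida: j(t) = 0. Usando j(t) = 0 y sustituyendo t = 3, encontramos j = 0.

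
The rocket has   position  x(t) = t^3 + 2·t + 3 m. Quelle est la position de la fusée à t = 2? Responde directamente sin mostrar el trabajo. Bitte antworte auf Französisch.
À t = 2, x = 15.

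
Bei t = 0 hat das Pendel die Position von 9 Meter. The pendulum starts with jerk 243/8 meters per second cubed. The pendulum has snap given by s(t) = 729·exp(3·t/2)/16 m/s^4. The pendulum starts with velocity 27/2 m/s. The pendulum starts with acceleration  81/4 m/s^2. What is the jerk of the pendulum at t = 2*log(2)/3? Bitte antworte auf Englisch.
We need to integrate our snap equation s(t) = 729·exp(3·t/2)/16 1 time. Finding the integral of s(t) and using j(0) = 243/8: j(t) = 243·exp(3·t/2)/8. From the given jerk equation j(t) = 243·exp(3·t/2)/8, we substitute t = 2*log(2)/3 to get j = 243/4.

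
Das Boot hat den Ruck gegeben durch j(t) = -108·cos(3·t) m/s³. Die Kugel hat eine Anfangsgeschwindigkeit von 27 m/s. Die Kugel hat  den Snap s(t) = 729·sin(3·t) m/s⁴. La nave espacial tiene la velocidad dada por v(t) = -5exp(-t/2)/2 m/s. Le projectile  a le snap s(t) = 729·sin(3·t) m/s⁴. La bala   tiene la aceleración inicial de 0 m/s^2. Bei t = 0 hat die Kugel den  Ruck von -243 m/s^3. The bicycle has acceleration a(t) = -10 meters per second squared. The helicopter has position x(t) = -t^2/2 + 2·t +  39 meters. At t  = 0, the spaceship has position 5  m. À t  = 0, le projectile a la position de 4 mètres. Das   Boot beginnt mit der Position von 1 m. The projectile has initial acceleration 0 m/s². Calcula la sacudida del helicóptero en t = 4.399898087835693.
Partiendo de la posición x(t) = -t^2/2 + 2·t + 39, tomamos 3 derivadas. La derivada de la posición da la velocidad: v(t) = 2 - t. Tomando d/dt de v(t), encontramos a(t) = -1. Derivando la aceleración, obtenemos la sacudida: j(t) = 0. Tenemos la sacudida j(t) = 0. Sustituyendo t = 4.399898087835693: j(4.399898087835693) = 0.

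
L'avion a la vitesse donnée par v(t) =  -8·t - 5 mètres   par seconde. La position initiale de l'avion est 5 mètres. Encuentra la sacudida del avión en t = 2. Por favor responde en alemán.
Ausgehend von der Geschwindigkeit v(t) = -8·t - 5, nehmen wir 2 Ableitungen. Durch Ableiten von der Geschwindigkeit erhalten wir die Beschleunigung: a(t) = -8. Durch Ableiten von der Beschleunigung erhalten wir den Ruck: j(t) = 0. Aus der Gleichung für den Ruck j(t) = 0, setzen wir t = 2 ein und erhalten j = 0.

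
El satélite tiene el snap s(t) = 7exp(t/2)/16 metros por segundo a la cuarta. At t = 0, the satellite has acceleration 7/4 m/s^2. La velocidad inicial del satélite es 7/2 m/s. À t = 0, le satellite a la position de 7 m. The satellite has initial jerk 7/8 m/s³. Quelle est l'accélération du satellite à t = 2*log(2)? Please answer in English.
We must find the antiderivative of our snap equation s(t) = 7·exp(t/2)/16 2 times. The integral of snap is jerk. Using j(0) = 7/8, we get j(t) = 7·exp(t/2)/8. Taking ∫j(t)dt and applying a(0) = 7/4, we find a(t) = 7·exp(t/2)/4. We have acceleration a(t) = 7·exp(t/2)/4. Substituting t = 2*log(2): a(2*log(2)) = 7/2.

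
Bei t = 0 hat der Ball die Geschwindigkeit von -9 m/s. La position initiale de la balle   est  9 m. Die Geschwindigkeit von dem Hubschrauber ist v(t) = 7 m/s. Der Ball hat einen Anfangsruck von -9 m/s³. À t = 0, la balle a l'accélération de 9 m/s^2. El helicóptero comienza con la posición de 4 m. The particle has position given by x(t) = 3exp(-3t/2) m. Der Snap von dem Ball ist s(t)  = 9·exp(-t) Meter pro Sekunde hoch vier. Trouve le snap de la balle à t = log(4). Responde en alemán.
Aus der Gleichung für den Snap s(t) = 9·exp(-t), setzen wir t = log(4) ein und erhalten s = 9/4.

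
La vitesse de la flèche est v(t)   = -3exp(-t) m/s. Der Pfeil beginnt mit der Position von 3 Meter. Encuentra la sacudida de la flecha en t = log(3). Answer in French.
En partant de la vitesse v(t) = -3·exp(-t), nous prenons 2 dérivées. La dérivée de la vitesse donne l'accélération: a(t) = 3·exp(-t). En dérivant l'accélération, nous obtenons le jerk: j(t) = -3·exp(-t). Nous avons le jerk j(t) = -3·exp(-t). En substituant t = log(3): j(log(3)) = -1.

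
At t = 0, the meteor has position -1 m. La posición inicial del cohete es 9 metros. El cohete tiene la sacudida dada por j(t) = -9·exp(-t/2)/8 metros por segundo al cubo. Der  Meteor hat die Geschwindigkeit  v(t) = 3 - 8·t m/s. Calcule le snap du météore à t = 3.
En partant de la vitesse v(t) = 3 - 8·t, nous prenons 3 dérivées. En dérivant la vitesse, nous obtenons l'accélération: a(t) = -8. En dérivant l'accélération, nous obtenons le jerk: j(t) = 0. En prenant d/dt de j(t), nous trouvons s(t) = 0. De l'équation du snap s(t) = 0, nous substituons t = 3 pour obtenir s = 0.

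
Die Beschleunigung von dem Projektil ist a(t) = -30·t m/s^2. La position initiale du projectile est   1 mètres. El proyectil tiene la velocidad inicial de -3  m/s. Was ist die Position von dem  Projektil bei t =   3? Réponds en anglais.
To find the answer, we compute 2 integrals of a(t) = -30·t. Finding the antiderivative of a(t) and using v(0) = -3: v(t) = -15·t^2 - 3. Finding the antiderivative of v(t) and using x(0) = 1: x(t) = -5·t^3 - 3·t + 1. Using x(t) = -5·t^3 - 3·t + 1 and substituting t = 3, we find x = -143.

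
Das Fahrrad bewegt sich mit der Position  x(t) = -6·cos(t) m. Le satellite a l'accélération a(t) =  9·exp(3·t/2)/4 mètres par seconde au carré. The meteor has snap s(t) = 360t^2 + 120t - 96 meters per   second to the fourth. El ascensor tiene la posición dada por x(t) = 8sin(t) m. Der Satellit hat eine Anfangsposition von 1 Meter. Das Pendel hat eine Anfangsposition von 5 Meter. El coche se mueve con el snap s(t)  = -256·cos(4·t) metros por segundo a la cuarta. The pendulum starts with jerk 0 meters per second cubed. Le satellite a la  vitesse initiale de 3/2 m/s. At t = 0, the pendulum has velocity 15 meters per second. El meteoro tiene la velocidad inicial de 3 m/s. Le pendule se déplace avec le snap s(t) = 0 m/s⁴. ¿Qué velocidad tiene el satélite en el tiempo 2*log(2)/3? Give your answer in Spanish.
Partiendo de la aceleración a(t) = 9·exp(3·t/2)/4, tomamos 1 integral. La antiderivada de la aceleración es la velocidad. Usando v(0) = 3/2, obtenemos v(t) = 3·exp(3·t/2)/2. Usando v(t) = 3·exp(3·t/2)/2 y sustituyendo t = 2*log(2)/3, encontramos v = 3.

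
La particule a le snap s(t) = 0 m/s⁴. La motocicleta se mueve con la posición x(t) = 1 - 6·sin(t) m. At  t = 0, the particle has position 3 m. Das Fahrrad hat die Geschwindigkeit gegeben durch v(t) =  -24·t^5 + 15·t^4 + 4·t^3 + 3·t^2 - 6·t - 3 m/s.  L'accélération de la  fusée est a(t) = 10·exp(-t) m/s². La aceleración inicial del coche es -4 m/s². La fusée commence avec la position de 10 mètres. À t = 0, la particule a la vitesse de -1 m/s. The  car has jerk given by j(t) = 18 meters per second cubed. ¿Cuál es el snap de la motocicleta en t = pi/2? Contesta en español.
Para resolver esto, necesitamos tomar 4 derivadas de nuestra ecuación de la posición x(t) = 1 - 6·sin(t). La derivada de la posición da la velocidad: v(t) = -6·cos(t). Derivando la velocidad, obtenemos la aceleración: a(t) = 6·sin(t). La derivada de la aceleración da la sacudida: j(t) = 6·cos(t). La derivada de la sacudida da el snap: s(t) = -6·sin(t). Usando s(t) = -6·sin(t) y sustituyendo t = pi/2, encontramos s = -6.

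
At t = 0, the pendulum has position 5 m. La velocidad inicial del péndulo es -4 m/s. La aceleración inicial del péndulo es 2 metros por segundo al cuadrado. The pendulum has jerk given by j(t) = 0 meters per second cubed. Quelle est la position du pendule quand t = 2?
Nous devons intégrer notre équation du jerk j(t) = 0 3 fois. En prenant ∫j(t)dt et en appliquant a(0) = 2, nous trouvons a(t) = 2. La primitive de l'accélération est la vitesse. En utilisant v(0) = -4, nous obtenons v(t) = 2·t - 4. En intégrant la vitesse et en utilisant la condition initiale x(0) = 5, nous obtenons x(t) = t^2 - 4·t + 5. De l'équation de la position x(t) = t^2 - 4·t + 5, nous substituons t = 2 pour obtenir x = 1.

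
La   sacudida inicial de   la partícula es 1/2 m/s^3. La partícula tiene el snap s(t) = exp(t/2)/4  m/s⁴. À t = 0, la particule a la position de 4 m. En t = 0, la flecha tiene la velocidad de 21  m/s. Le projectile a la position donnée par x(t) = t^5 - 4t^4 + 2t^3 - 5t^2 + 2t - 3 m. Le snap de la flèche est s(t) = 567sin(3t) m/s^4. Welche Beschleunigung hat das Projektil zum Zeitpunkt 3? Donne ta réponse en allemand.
Wir müssen unsere Gleichung für die Position x(t) = t^5 - 4·t^4 + 2·t^3 - 5·t^2 + 2·t - 3 2-mal ableiten. Mit d/dt von x(t) finden wir v(t) = 5·t^4 - 16·t^3 + 6·t^2 - 10·t + 2. Mit d/dt von v(t) finden wir a(t) = 20·t^3 - 48·t^2 + 12·t - 10. Mit a(t) = 20·t^3 - 48·t^2 + 12·t - 10 und Einsetzen von t = 3, finden wir a = 134.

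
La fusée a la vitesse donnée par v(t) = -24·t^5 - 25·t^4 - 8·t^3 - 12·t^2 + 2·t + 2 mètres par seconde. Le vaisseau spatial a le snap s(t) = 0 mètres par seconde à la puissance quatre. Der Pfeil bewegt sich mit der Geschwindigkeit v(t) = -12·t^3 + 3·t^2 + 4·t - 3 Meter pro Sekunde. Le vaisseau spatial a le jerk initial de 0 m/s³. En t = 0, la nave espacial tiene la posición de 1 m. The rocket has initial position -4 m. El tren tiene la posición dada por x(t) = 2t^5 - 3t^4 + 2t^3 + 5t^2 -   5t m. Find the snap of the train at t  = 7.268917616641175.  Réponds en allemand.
Wir müssen unsere Gleichung für die Position x(t) = 2·t^5 - 3·t^4 + 2·t^3 + 5·t^2 - 5·t 4-mal ableiten. Die Ableitung von der Position ergibt die Geschwindigkeit: v(t) = 10·t^4 - 12·t^3 + 6·t^2 + 10·t - 5. Mit d/dt von v(t) finden wir a(t) = 40·t^3 - 36·t^2 + 12·t + 10. Die Ableitung von der Beschleunigung ergibt den Ruck: j(t) = 120·t^2 - 72·t + 12. Die Ableitung von dem Ruck ergibt den Snap: s(t) = 240·t - 72. Wir haben den Snap s(t) = 240·t - 72. Durch Einsetzen von t = 7.268917616641175: s(7.268917616641175) = 1672.54022799388.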